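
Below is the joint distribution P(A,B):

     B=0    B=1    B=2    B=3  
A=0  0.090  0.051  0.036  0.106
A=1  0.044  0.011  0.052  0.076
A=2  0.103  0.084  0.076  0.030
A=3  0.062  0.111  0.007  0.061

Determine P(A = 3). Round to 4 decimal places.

P(A=3) = 0.062 + 0.111 + 0.007 + 0.061 = 0.241.

0.2410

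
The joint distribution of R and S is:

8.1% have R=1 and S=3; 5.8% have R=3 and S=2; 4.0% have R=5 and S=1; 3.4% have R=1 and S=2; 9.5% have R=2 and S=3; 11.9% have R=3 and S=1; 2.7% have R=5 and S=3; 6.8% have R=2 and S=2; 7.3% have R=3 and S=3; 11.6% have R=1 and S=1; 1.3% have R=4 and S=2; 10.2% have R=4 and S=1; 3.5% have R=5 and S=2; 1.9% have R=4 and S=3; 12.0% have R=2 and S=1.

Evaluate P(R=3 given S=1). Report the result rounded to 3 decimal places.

0.239

P(S=1) = 0.116 + 0.120 + 0.119 + 0.102 + 0.040 = 0.497.
P(R=3 | S=1) = 0.119/0.497 = 0.239.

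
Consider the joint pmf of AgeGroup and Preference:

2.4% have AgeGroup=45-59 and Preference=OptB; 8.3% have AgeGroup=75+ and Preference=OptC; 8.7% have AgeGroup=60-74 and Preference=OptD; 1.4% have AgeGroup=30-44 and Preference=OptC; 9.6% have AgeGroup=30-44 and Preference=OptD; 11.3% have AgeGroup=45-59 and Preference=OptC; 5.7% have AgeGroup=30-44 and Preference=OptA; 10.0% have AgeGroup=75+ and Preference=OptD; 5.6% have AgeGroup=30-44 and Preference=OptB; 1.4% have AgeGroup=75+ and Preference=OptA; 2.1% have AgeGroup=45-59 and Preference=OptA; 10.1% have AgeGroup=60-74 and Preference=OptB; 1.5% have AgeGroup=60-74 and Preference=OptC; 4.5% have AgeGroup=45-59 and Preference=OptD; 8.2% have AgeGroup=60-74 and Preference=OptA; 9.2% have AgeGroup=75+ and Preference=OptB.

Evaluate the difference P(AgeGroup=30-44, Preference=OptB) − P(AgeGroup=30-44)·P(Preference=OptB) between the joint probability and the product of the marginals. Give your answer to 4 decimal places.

-0.0049

P(AgeGroup=30-44) = 0.057 + 0.056 + 0.014 + 0.096 = 0.223.
P(Preference=OptB) = 0.056 + 0.024 + 0.101 + 0.092 = 0.273.
P(AgeGroup=30-44, Preference=OptB) − P(AgeGroup=30-44)P(Preference=OptB) = 0.056 − 0.223×0.273 = -0.0049.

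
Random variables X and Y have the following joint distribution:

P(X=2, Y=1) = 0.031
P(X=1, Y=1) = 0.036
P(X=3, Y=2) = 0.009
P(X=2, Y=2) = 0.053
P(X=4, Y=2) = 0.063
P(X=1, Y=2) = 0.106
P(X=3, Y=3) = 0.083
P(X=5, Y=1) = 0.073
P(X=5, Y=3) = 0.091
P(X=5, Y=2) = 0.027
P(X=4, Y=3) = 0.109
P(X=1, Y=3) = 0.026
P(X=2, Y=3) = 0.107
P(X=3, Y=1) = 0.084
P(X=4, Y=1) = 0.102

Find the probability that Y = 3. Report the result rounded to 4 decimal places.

P(Y=3) = 0.026 + 0.107 + 0.083 + 0.109 + 0.091 = 0.416.

0.4160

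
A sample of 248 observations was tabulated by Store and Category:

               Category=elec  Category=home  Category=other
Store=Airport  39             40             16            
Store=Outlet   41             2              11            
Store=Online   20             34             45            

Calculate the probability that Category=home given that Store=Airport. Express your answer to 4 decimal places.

0.4211

Total with Store=Airport: 39 + 40 + 16 = 95.
P(Category=home | Store=Airport) = 40/95 = 0.4211.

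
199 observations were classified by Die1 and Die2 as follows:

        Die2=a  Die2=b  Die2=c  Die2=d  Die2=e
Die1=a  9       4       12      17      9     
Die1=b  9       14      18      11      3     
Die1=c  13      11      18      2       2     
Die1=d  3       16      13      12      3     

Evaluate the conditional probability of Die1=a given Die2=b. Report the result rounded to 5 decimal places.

Total with Die2=b: 4 + 14 + 11 + 16 = 45.
P(Die1=a | Die2=b) = 4/45 = 0.08889.

0.08889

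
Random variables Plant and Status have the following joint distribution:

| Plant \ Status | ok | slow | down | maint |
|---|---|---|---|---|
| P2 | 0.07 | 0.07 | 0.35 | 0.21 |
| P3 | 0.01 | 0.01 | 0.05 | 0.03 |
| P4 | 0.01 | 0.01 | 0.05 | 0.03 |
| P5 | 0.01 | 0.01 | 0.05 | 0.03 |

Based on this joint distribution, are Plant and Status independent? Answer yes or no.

yes

Every cell satisfies P(Plant,Status) = P(Plant)·P(Status). For instance P(Plant=P4) = 0.10, P(Status=maint) = 0.30, and 0.10×0.30 = 0.03 matches the joint entry. So Plant and Status are independent.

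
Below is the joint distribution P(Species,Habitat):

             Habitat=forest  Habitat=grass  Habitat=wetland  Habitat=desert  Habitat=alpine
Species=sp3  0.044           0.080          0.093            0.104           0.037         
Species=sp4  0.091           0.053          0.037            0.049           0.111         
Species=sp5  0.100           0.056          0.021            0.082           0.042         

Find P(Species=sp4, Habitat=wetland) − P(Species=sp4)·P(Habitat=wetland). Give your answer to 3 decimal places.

-0.014

P(Species=sp4) = 0.091 + 0.053 + 0.037 + 0.049 + 0.111 = 0.341.
P(Habitat=wetland) = 0.093 + 0.037 + 0.021 = 0.151.
P(Species=sp4, Habitat=wetland) − P(Species=sp4)P(Habitat=wetland) = 0.037 − 0.341×0.151 = -0.014.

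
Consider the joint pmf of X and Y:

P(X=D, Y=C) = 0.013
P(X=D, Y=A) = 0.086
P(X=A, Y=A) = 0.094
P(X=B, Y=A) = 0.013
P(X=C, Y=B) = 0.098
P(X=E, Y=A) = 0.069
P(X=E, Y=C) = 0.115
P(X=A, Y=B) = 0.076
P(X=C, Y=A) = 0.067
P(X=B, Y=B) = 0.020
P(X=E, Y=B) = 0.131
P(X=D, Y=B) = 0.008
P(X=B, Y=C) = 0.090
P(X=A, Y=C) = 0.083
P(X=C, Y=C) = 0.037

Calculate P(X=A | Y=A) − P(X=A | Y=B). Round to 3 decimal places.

0.057

P(Y=A) = 0.094 + 0.013 + 0.067 + 0.086 + 0.069 = 0.329; P(X=A | Y=A) = 0.094/0.329 = 0.2857.
P(Y=B) = 0.076 + 0.020 + 0.098 + 0.008 + 0.131 = 0.333; P(X=A | Y=B) = 0.076/0.333 = 0.2282.
Difference = 0.057.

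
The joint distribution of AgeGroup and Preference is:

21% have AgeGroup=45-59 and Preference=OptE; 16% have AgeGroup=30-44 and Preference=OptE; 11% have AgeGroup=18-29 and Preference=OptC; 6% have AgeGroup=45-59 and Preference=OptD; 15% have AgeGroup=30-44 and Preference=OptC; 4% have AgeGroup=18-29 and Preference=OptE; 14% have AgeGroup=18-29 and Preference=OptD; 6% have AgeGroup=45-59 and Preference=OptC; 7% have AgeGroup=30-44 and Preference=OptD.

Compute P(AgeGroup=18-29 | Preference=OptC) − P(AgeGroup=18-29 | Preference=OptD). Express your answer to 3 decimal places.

-0.175

P(Preference=OptC) = 0.11 + 0.15 + 0.06 = 0.32; P(AgeGroup=18-29 | Preference=OptC) = 0.11/0.32 = 0.3438.
P(Preference=OptD) = 0.14 + 0.07 + 0.06 = 0.27; P(AgeGroup=18-29 | Preference=OptD) = 0.14/0.27 = 0.5185.
Difference = -0.175.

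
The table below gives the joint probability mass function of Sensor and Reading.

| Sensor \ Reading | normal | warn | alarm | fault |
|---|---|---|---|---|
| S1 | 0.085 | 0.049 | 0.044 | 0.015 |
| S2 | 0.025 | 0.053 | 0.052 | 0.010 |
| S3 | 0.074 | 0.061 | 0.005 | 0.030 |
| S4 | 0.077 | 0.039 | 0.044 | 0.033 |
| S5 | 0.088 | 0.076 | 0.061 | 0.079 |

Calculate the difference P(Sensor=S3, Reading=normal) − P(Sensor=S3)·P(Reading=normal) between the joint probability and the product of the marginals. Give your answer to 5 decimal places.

0.01467

P(Sensor=S3) = 0.074 + 0.061 + 0.005 + 0.030 = 0.170.
P(Reading=normal) = 0.085 + 0.025 + 0.074 + 0.077 + 0.088 = 0.349.
P(Sensor=S3, Reading=normal) − P(Sensor=S3)P(Reading=normal) = 0.074 − 0.170×0.349 = 0.01467.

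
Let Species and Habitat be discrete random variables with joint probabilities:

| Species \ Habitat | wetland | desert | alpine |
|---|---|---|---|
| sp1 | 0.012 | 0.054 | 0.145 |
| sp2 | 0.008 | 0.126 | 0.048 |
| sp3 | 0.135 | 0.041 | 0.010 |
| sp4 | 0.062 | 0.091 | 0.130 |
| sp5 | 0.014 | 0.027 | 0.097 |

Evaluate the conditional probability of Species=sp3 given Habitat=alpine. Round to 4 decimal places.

0.0233

P(Habitat=alpine) = 0.145 + 0.048 + 0.010 + 0.130 + 0.097 = 0.430.
P(Species=sp3 | Habitat=alpine) = 0.010/0.430 = 0.0233.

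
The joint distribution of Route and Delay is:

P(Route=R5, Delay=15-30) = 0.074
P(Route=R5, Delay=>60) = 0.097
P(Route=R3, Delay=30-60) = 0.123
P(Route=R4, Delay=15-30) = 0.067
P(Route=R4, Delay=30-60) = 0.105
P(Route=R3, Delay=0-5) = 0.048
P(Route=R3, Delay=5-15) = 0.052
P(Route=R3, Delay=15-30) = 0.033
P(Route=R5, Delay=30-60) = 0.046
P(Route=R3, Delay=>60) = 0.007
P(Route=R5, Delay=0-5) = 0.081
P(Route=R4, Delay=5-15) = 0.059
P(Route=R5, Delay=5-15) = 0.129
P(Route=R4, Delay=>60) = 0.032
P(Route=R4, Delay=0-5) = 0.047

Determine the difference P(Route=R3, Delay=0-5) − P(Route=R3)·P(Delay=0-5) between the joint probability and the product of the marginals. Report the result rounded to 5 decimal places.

P(Route=R3) = 0.048 + 0.052 + 0.033 + 0.123 + 0.007 = 0.263.
P(Delay=0-5) = 0.048 + 0.047 + 0.081 = 0.176.
P(Route=R3, Delay=0-5) − P(Route=R3)P(Delay=0-5) = 0.048 − 0.263×0.176 = 0.00171.

0.00171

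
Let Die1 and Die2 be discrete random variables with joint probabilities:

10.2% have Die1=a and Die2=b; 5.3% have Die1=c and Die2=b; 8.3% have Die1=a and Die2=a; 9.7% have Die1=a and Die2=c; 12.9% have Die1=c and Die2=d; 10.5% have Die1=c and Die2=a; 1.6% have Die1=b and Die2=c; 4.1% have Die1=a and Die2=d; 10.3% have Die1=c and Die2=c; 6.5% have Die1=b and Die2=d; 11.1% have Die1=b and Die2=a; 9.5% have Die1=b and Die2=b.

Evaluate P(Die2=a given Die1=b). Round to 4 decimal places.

0.3868

P(Die1=b) = 0.111 + 0.095 + 0.016 + 0.065 = 0.287.
P(Die2=a | Die1=b) = 0.111/0.287 = 0.3868.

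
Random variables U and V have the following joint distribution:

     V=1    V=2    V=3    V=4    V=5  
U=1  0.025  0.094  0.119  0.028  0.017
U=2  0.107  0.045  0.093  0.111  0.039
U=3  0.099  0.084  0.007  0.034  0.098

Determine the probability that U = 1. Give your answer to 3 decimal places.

0.283

P(U=1) = 0.025 + 0.094 + 0.119 + 0.028 + 0.017 = 0.283.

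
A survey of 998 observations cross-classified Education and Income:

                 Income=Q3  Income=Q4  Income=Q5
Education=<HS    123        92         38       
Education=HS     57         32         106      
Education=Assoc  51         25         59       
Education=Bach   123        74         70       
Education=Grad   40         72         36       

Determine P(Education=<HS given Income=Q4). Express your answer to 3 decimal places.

Total with Income=Q4: 92 + 32 + 25 + 74 + 72 = 295.
P(Education=<HS | Income=Q4) = 92/295 = 0.312.

0.312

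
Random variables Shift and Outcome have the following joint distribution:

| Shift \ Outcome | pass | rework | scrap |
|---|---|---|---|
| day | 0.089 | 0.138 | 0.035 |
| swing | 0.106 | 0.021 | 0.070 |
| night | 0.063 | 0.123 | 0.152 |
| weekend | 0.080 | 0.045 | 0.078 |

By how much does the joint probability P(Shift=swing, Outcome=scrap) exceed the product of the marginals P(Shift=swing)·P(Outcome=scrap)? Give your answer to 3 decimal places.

0.004

P(Shift=swing) = 0.106 + 0.021 + 0.070 = 0.197.
P(Outcome=scrap) = 0.035 + 0.070 + 0.152 + 0.078 = 0.335.
P(Shift=swing, Outcome=scrap) − P(Shift=swing)P(Outcome=scrap) = 0.070 − 0.197×0.335 = 0.004.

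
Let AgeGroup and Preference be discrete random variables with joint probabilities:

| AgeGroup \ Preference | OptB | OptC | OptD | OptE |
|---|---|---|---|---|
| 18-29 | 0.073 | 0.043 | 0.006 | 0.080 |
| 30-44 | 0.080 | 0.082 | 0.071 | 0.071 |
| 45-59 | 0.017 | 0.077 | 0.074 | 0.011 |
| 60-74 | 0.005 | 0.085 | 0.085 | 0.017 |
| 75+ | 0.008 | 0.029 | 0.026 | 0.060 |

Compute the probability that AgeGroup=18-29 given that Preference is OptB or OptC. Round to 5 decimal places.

P(Preference=OptB) = 0.073 + 0.080 + 0.017 + 0.005 + 0.008 = 0.183.
P(Preference=OptC) = 0.043 + 0.082 + 0.077 + 0.085 + 0.029 = 0.316.
P(Preference ∈ {OptB, OptC}) = 0.183 + 0.316 = 0.499; P(AgeGroup=18-29, Preference ∈ {OptB, OptC}) = 0.073 + 0.043 = 0.116.
P(AgeGroup=18-29 | Preference ∈ {OptB, OptC}) = 0.116/0.499 = 0.23246.

0.23246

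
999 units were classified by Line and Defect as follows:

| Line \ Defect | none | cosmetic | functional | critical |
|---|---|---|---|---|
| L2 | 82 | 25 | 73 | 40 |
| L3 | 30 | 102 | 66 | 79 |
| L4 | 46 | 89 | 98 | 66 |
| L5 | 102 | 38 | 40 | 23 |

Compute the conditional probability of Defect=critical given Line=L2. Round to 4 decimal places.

Total with Line=L2: 82 + 25 + 73 + 40 = 220.
P(Defect=critical | Line=L2) = 40/220 = 0.1818.

0.1818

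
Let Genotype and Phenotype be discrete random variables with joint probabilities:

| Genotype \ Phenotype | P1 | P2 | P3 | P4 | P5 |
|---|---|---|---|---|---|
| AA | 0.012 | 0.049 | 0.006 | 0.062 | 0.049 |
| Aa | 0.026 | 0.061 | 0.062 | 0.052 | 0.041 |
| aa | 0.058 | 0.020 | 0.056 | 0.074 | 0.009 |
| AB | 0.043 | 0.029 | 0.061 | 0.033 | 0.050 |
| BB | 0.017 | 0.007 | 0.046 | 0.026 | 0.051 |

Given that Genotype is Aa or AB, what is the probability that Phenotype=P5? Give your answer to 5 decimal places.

P(Genotype=Aa) = 0.026 + 0.061 + 0.062 + 0.052 + 0.041 = 0.242.
P(Genotype=AB) = 0.043 + 0.029 + 0.061 + 0.033 + 0.050 = 0.216.
P(Genotype ∈ {Aa, AB}) = 0.242 + 0.216 = 0.458; P(Phenotype=P5, Genotype ∈ {Aa, AB}) = 0.041 + 0.050 = 0.091.
P(Phenotype=P5 | Genotype ∈ {Aa, AB}) = 0.091/0.458 = 0.19869.

0.19869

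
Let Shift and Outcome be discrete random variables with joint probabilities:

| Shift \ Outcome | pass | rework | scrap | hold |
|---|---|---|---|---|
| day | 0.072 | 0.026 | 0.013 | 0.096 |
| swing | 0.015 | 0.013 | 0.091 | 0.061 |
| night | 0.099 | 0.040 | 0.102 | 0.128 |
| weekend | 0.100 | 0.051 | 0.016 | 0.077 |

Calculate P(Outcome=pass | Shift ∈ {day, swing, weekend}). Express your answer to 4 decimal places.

P(Shift=day) = 0.072 + 0.026 + 0.013 + 0.096 = 0.207.
P(Shift=swing) = 0.015 + 0.013 + 0.091 + 0.061 = 0.180.
P(Shift=weekend) = 0.100 + 0.051 + 0.016 + 0.077 = 0.244.
P(Shift ∈ {day, swing, weekend}) = 0.207 + 0.180 + 0.244 = 0.631; P(Outcome=pass, Shift ∈ {day, swing, weekend}) = 0.072 + 0.015 + 0.100 = 0.187.
P(Outcome=pass | Shift ∈ {day, swing, weekend}) = 0.187/0.631 = 0.2964.

0.2964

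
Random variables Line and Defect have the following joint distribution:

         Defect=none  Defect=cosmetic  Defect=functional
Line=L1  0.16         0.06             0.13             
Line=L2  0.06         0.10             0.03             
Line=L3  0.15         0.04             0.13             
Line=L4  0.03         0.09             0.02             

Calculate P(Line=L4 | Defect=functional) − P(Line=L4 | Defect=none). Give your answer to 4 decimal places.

P(Defect=functional) = 0.13 + 0.03 + 0.13 + 0.02 = 0.31; P(Line=L4 | Defect=functional) = 0.02/0.31 = 0.06452.
P(Defect=none) = 0.16 + 0.06 + 0.15 + 0.03 = 0.40; P(Line=L4 | Defect=none) = 0.03/0.40 = 0.07500.
Difference = -0.0105.

-0.0105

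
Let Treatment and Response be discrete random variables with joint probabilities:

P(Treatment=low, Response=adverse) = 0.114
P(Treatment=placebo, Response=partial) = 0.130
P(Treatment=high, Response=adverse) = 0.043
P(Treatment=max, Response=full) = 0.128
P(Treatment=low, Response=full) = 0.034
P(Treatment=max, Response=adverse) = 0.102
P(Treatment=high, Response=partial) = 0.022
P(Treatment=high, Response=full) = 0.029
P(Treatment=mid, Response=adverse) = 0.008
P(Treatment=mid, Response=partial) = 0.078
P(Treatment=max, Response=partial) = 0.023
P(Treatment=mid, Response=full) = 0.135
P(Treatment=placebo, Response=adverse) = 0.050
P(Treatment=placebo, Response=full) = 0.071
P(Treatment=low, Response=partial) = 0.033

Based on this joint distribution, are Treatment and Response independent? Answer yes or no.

P(Treatment=mid) = 0.221 and P(Response=adverse) = 0.317, so their product is 0.07006, but P(Treatment=mid, Response=adverse) = 0.008. Since these differ, Treatment and Response are not independent.

no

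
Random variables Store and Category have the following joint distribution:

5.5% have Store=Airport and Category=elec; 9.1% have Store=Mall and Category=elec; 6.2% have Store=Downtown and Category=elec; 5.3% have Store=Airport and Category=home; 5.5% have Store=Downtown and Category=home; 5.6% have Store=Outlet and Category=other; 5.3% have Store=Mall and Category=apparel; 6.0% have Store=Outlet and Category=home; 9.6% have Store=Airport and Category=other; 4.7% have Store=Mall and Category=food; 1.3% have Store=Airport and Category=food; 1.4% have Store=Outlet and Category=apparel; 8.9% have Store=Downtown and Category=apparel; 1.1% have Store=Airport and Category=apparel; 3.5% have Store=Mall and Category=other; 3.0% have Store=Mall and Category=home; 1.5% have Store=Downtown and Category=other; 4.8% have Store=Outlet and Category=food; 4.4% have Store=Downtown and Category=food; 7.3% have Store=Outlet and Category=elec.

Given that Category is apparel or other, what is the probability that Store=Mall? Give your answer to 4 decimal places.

0.2385

P(Category=apparel) = 0.089 + 0.053 + 0.011 + 0.014 = 0.167.
P(Category=other) = 0.015 + 0.035 + 0.096 + 0.056 = 0.202.
P(Category ∈ {apparel, other}) = 0.167 + 0.202 = 0.369; P(Store=Mall, Category ∈ {apparel, other}) = 0.053 + 0.035 = 0.088.
P(Store=Mall | Category ∈ {apparel, other}) = 0.088/0.369 = 0.2385.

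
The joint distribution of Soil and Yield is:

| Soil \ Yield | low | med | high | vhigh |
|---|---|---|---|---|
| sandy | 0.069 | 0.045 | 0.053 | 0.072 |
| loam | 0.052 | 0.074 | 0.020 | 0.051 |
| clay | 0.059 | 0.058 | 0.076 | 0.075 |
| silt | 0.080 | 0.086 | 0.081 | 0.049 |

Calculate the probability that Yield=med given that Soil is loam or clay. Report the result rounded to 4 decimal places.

0.2839

P(Soil=loam) = 0.052 + 0.074 + 0.020 + 0.051 = 0.197.
P(Soil=clay) = 0.059 + 0.058 + 0.076 + 0.075 = 0.268.
P(Soil ∈ {loam, clay}) = 0.197 + 0.268 = 0.465; P(Yield=med, Soil ∈ {loam, clay}) = 0.074 + 0.058 = 0.132.
P(Yield=med | Soil ∈ {loam, clay}) = 0.132/0.465 = 0.2839.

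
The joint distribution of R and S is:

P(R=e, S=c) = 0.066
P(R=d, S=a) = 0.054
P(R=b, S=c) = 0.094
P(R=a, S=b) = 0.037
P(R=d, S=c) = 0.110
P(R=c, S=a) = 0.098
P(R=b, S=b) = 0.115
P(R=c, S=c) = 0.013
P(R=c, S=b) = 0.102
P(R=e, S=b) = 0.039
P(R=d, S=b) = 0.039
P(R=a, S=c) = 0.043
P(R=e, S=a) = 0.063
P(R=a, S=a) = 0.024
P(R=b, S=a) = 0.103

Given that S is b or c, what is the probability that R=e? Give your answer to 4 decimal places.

0.1596

P(S=b) = 0.037 + 0.115 + 0.102 + 0.039 + 0.039 = 0.332.
P(S=c) = 0.043 + 0.094 + 0.013 + 0.110 + 0.066 = 0.326.
P(S ∈ {b, c}) = 0.332 + 0.326 = 0.658; P(R=e, S ∈ {b, c}) = 0.039 + 0.066 = 0.105.
P(R=e | S ∈ {b, c}) = 0.105/0.658 = 0.1596.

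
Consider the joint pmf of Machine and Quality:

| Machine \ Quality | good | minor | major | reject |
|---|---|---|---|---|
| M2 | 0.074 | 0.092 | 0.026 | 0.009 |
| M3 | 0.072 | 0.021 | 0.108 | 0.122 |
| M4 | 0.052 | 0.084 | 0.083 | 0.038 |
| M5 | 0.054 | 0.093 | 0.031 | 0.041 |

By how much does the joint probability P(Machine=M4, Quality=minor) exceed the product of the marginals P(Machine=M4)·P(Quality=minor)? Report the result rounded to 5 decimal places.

P(Machine=M4) = 0.052 + 0.084 + 0.083 + 0.038 = 0.257.
P(Quality=minor) = 0.092 + 0.021 + 0.084 + 0.093 = 0.290.
P(Machine=M4, Quality=minor) − P(Machine=M4)P(Quality=minor) = 0.084 − 0.257×0.290 = 0.00947.

0.00947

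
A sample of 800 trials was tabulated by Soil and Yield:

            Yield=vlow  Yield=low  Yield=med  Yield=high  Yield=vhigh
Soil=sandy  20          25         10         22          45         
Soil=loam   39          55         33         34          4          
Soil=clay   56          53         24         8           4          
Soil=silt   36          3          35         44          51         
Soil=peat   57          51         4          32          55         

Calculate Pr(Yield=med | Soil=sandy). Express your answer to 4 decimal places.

0.0820

Total with Soil=sandy: 20 + 25 + 10 + 22 + 45 = 122.
P(Yield=med | Soil=sandy) = 10/122 = 0.0820.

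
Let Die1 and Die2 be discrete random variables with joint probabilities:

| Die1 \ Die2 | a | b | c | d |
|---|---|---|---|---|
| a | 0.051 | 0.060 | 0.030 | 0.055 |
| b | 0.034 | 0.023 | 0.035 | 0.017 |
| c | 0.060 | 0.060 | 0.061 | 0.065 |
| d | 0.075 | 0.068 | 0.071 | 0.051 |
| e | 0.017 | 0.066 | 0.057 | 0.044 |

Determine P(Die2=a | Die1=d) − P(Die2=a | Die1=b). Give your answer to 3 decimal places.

P(Die1=d) = 0.075 + 0.068 + 0.071 + 0.051 = 0.265; P(Die2=a | Die1=d) = 0.075/0.265 = 0.2830.
P(Die1=b) = 0.034 + 0.023 + 0.035 + 0.017 = 0.109; P(Die2=a | Die1=b) = 0.034/0.109 = 0.3119.
Difference = -0.029.

-0.029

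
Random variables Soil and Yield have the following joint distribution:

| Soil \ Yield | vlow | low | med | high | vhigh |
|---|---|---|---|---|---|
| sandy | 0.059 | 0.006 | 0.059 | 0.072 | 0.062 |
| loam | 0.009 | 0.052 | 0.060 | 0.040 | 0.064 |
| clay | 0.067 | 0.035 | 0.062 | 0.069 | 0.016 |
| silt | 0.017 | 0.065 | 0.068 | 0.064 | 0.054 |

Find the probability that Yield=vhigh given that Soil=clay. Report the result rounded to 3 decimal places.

0.064

P(Soil=clay) = 0.067 + 0.035 + 0.062 + 0.069 + 0.016 = 0.249.
P(Yield=vhigh | Soil=clay) = 0.016/0.249 = 0.064.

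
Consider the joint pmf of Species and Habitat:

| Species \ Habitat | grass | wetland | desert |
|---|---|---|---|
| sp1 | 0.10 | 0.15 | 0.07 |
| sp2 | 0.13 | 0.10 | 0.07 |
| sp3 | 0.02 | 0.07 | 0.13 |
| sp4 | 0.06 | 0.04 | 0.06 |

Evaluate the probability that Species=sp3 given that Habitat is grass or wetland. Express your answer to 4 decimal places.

P(Habitat=grass) = 0.10 + 0.13 + 0.02 + 0.06 = 0.31.
P(Habitat=wetland) = 0.15 + 0.10 + 0.07 + 0.04 = 0.36.
P(Habitat ∈ {grass, wetland}) = 0.31 + 0.36 = 0.67; P(Species=sp3, Habitat ∈ {grass, wetland}) = 0.02 + 0.07 = 0.09.
P(Species=sp3 | Habitat ∈ {grass, wetland}) = 0.09/0.67 = 0.1343.

0.1343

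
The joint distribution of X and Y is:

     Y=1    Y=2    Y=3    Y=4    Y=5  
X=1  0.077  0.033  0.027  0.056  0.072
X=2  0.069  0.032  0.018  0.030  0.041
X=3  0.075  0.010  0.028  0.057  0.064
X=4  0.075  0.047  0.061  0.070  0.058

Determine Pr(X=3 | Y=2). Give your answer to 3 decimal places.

0.082

P(Y=2) = 0.033 + 0.032 + 0.010 + 0.047 = 0.122.
P(X=3 | Y=2) = 0.010/0.122 = 0.082.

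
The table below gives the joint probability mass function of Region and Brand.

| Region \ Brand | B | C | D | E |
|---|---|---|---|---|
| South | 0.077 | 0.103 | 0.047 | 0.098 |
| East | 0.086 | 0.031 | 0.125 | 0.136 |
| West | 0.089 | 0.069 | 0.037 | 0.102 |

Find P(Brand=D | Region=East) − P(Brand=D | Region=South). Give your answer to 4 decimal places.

0.1861

P(Region=East) = 0.086 + 0.031 + 0.125 + 0.136 = 0.378; P(Brand=D | Region=East) = 0.125/0.378 = 0.33069.
P(Region=South) = 0.077 + 0.103 + 0.047 + 0.098 = 0.325; P(Brand=D | Region=South) = 0.047/0.325 = 0.14462.
Difference = 0.1861.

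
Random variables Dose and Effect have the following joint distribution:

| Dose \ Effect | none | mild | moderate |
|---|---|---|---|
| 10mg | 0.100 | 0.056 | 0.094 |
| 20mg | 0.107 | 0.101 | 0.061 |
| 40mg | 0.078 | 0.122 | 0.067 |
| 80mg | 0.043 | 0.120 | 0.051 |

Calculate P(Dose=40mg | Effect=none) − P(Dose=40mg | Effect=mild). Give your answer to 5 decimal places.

-0.06796

P(Effect=none) = 0.100 + 0.107 + 0.078 + 0.043 = 0.328; P(Dose=40mg | Effect=none) = 0.078/0.328 = 0.237805.
P(Effect=mild) = 0.056 + 0.101 + 0.122 + 0.120 = 0.399; P(Dose=40mg | Effect=mild) = 0.122/0.399 = 0.305764.
Difference = -0.06796.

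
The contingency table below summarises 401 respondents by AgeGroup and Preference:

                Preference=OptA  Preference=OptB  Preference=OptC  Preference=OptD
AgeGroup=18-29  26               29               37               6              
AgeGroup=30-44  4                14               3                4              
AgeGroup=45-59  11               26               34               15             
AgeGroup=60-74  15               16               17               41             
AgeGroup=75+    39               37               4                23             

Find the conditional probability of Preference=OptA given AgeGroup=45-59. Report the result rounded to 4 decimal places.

0.1279

Total with AgeGroup=45-59: 11 + 26 + 34 + 15 = 86.
P(Preference=OptA | AgeGroup=45-59) = 11/86 = 0.1279.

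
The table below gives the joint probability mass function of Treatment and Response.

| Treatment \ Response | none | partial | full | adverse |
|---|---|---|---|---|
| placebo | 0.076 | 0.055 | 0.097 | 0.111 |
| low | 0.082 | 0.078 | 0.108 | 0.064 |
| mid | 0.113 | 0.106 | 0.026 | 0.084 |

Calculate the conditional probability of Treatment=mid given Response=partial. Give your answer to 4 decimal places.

P(Response=partial) = 0.055 + 0.078 + 0.106 = 0.239.
P(Treatment=mid | Response=partial) = 0.106/0.239 = 0.4435.

0.4435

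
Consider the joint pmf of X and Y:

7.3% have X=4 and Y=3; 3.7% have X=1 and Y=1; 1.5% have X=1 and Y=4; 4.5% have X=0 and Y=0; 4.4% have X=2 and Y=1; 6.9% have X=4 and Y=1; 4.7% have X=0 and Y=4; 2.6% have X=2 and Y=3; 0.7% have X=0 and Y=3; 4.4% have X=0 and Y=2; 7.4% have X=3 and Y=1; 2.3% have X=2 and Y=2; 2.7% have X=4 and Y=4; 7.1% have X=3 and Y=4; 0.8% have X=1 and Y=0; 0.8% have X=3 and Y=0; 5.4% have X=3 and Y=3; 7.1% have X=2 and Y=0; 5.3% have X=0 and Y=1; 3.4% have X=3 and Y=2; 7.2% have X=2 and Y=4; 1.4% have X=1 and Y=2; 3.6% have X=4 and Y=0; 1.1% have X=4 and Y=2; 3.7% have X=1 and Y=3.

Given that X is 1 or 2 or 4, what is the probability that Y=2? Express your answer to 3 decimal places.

P(X=1) = 0.008 + 0.037 + 0.014 + 0.037 + 0.015 = 0.111.
P(X=2) = 0.071 + 0.044 + 0.023 + 0.026 + 0.072 = 0.236.
P(X=4) = 0.036 + 0.069 + 0.011 + 0.073 + 0.027 = 0.216.
P(X ∈ {1, 2, 4}) = 0.111 + 0.236 + 0.216 = 0.563; P(Y=2, X ∈ {1, 2, 4}) = 0.014 + 0.023 + 0.011 = 0.048.
P(Y=2 | X ∈ {1, 2, 4}) = 0.048/0.563 = 0.085.

0.085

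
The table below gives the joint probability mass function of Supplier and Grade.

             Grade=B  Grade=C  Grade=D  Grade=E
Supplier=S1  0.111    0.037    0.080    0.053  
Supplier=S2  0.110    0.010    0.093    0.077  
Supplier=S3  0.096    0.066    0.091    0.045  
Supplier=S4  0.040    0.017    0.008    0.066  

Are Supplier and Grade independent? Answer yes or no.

no

P(Supplier=S4) = 0.131 and P(Grade=E) = 0.241, so their product is 0.03157, but P(Supplier=S4, Grade=E) = 0.066. Since these differ, Supplier and Grade are not independent.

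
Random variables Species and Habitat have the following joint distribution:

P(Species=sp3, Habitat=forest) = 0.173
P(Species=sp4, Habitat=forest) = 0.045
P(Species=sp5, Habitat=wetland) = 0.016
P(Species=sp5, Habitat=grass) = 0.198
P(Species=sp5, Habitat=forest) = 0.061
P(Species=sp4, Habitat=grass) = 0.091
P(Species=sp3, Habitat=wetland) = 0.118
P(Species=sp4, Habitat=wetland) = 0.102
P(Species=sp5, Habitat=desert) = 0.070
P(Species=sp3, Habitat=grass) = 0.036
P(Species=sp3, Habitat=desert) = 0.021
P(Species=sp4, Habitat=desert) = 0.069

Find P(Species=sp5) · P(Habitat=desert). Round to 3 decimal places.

0.055

P(Species=sp5) = 0.061 + 0.198 + 0.016 + 0.070 = 0.345.
P(Habitat=desert) = 0.021 + 0.069 + 0.070 = 0.160.
Product: 0.345 × 0.160 = 0.055.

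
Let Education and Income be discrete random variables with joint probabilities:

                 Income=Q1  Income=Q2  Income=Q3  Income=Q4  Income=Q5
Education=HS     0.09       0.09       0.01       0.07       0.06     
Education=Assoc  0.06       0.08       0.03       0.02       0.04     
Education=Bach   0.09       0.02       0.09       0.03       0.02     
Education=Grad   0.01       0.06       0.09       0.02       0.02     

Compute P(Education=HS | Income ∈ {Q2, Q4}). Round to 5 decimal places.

0.41026

P(Income=Q2) = 0.09 + 0.08 + 0.02 + 0.06 = 0.25.
P(Income=Q4) = 0.07 + 0.02 + 0.03 + 0.02 = 0.14.
P(Income ∈ {Q2, Q4}) = 0.25 + 0.14 = 0.39; P(Education=HS, Income ∈ {Q2, Q4}) = 0.09 + 0.07 = 0.16.
P(Education=HS | Income ∈ {Q2, Q4}) = 0.16/0.39 = 0.41026.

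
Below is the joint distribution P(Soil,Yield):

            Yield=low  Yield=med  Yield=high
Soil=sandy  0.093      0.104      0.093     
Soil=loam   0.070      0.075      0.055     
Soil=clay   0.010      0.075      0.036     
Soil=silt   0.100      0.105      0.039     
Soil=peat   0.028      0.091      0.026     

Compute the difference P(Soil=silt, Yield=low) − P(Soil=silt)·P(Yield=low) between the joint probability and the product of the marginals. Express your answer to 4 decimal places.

0.0266

P(Soil=silt) = 0.100 + 0.105 + 0.039 = 0.244.
P(Yield=low) = 0.093 + 0.070 + 0.010 + 0.100 + 0.028 = 0.301.
P(Soil=silt, Yield=low) − P(Soil=silt)P(Yield=low) = 0.100 − 0.244×0.301 = 0.0266.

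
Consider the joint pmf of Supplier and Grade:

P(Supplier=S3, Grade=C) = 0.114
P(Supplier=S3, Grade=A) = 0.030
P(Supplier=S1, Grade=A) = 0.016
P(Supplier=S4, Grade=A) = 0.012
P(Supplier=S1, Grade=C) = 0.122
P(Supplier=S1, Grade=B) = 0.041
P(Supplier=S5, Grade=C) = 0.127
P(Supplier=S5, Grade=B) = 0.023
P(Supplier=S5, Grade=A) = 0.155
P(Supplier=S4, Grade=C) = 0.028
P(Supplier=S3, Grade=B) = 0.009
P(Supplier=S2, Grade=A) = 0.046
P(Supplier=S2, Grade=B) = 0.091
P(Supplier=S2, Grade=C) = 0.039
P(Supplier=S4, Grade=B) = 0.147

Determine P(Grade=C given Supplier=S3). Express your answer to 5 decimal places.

P(Supplier=S3) = 0.030 + 0.009 + 0.114 = 0.153.
P(Grade=C | Supplier=S3) = 0.114/0.153 = 0.74510.

0.74510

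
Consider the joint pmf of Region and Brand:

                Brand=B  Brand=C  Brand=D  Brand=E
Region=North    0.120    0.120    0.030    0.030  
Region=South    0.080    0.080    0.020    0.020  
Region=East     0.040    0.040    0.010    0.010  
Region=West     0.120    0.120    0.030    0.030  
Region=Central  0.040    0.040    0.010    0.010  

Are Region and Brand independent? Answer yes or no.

yes

Every cell satisfies P(Region,Brand) = P(Region)·P(Brand). For instance P(Region=West) = 0.300, P(Brand=C) = 0.400, and 0.300×0.400 = 0.120 matches the joint entry. So Region and Brand are independent.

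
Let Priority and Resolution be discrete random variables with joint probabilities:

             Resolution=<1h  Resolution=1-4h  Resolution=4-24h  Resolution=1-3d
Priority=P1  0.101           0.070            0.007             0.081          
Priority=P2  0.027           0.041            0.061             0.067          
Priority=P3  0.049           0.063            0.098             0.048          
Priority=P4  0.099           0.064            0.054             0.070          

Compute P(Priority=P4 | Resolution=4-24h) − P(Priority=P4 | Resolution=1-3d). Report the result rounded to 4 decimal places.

-0.0177

P(Resolution=4-24h) = 0.007 + 0.061 + 0.098 + 0.054 = 0.220; P(Priority=P4 | Resolution=4-24h) = 0.054/0.220 = 0.24545.
P(Resolution=1-3d) = 0.081 + 0.067 + 0.048 + 0.070 = 0.266; P(Priority=P4 | Resolution=1-3d) = 0.070/0.266 = 0.26316.
Difference = -0.0177.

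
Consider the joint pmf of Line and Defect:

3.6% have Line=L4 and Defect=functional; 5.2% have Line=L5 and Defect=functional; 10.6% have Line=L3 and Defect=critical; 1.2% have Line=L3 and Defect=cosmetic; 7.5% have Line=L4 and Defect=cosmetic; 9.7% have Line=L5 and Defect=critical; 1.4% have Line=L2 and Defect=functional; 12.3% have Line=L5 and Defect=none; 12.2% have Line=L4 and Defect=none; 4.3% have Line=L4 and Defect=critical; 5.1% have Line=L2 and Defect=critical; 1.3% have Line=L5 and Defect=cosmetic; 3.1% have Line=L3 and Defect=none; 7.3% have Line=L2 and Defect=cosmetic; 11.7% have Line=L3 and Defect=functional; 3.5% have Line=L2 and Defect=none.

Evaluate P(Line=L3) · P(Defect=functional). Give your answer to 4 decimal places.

0.0583

P(Line=L3) = 0.031 + 0.012 + 0.117 + 0.106 = 0.266.
P(Defect=functional) = 0.014 + 0.117 + 0.036 + 0.052 = 0.219.
Product: 0.266 × 0.219 = 0.0583.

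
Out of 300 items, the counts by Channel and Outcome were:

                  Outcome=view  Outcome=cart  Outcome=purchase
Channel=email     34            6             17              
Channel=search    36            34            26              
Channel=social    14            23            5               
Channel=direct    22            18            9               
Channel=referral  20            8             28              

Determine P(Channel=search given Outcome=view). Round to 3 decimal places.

0.286

Total with Outcome=view: 34 + 36 + 14 + 22 + 20 = 126.
P(Channel=search | Outcome=view) = 36/126 = 0.286.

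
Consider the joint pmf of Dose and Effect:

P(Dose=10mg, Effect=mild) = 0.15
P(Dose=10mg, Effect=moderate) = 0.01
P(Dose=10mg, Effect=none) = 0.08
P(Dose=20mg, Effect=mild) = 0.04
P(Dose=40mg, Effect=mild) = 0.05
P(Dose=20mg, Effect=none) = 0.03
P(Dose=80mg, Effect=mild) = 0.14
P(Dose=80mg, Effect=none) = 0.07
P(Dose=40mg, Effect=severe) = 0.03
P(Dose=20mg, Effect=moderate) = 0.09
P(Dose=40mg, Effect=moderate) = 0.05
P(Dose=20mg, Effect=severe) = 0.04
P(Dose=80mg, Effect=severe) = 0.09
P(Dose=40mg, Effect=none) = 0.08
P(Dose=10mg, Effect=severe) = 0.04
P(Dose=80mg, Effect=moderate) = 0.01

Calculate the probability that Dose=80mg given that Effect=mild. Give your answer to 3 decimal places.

0.368

P(Effect=mild) = 0.15 + 0.04 + 0.05 + 0.14 = 0.38.
P(Dose=80mg | Effect=mild) = 0.14/0.38 = 0.368.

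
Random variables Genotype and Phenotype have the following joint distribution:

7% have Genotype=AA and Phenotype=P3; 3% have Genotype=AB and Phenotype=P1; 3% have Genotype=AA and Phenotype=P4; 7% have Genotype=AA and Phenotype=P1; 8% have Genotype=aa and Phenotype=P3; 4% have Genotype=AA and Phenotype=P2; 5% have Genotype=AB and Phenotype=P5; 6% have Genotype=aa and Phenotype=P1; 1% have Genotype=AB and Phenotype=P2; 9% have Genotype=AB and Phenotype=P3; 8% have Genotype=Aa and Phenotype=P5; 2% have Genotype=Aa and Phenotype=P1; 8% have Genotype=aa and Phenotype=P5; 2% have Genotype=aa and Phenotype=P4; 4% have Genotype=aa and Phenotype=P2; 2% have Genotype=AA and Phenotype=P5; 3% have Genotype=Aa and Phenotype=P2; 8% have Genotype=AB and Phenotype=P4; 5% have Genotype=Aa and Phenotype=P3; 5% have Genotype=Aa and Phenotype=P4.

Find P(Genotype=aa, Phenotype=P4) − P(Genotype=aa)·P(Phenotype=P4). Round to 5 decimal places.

P(Genotype=aa) = 0.06 + 0.04 + 0.08 + 0.02 + 0.08 = 0.28.
P(Phenotype=P4) = 0.03 + 0.05 + 0.02 + 0.08 = 0.18.
P(Genotype=aa, Phenotype=P4) − P(Genotype=aa)P(Phenotype=P4) = 0.02 − 0.28×0.18 = -0.03040.

-0.03040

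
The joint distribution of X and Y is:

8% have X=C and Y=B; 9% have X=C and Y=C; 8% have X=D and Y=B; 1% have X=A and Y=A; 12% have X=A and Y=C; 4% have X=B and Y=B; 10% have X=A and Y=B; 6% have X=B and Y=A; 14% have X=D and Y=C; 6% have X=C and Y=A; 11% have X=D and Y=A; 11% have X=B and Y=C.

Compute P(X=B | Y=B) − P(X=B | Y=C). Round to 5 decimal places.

-0.10580

P(Y=B) = 0.10 + 0.04 + 0.08 + 0.08 = 0.30; P(X=B | Y=B) = 0.04/0.30 = 0.133333.
P(Y=C) = 0.12 + 0.11 + 0.09 + 0.14 = 0.46; P(X=B | Y=C) = 0.11/0.46 = 0.239130.
Difference = -0.10580.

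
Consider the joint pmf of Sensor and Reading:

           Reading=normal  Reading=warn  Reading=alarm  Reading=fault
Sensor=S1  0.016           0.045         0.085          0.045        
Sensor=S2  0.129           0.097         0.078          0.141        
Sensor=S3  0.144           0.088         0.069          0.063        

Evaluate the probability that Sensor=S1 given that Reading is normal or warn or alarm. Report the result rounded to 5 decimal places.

P(Reading=normal) = 0.016 + 0.129 + 0.144 = 0.289.
P(Reading=warn) = 0.045 + 0.097 + 0.088 = 0.230.
P(Reading=alarm) = 0.085 + 0.078 + 0.069 = 0.232.
P(Reading ∈ {normal, warn, alarm}) = 0.289 + 0.230 + 0.232 = 0.751; P(Sensor=S1, Reading ∈ {normal, warn, alarm}) = 0.016 + 0.045 + 0.085 = 0.146.
P(Sensor=S1 | Reading ∈ {normal, warn, alarm}) = 0.146/0.751 = 0.19441.

0.19441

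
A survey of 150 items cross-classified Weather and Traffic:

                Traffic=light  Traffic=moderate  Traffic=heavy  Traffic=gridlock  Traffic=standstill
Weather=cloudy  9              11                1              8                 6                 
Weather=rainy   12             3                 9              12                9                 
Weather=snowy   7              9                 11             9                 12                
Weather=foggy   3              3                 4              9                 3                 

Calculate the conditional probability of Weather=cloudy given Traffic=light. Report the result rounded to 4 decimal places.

0.2903

Total with Traffic=light: 9 + 12 + 7 + 3 = 31.
P(Weather=cloudy | Traffic=light) = 9/31 = 0.2903.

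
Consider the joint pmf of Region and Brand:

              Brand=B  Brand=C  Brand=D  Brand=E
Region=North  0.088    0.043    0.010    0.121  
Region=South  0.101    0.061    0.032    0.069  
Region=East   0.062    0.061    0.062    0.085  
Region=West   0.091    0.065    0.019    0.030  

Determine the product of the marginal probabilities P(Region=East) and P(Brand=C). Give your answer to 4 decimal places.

0.0621

P(Region=East) = 0.062 + 0.061 + 0.062 + 0.085 = 0.270.
P(Brand=C) = 0.043 + 0.061 + 0.061 + 0.065 = 0.230.
Product: 0.270 × 0.230 = 0.0621.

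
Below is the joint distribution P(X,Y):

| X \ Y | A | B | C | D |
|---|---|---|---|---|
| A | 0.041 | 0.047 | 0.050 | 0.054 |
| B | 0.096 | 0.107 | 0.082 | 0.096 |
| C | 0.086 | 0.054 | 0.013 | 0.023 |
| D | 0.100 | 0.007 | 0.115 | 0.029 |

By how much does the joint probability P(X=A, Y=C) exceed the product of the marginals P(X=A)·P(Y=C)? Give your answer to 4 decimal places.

P(X=A) = 0.041 + 0.047 + 0.050 + 0.054 = 0.192.
P(Y=C) = 0.050 + 0.082 + 0.013 + 0.115 = 0.260.
P(X=A, Y=C) − P(X=A)P(Y=C) = 0.050 − 0.192×0.260 = 0.0001.

0.0001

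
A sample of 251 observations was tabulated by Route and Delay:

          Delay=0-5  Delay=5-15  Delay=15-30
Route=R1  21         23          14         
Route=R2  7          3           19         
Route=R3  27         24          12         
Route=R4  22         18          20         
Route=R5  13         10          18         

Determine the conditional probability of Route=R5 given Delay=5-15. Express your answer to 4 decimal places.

Total with Delay=5-15: 23 + 3 + 24 + 18 + 10 = 78.
P(Route=R5 | Delay=5-15) = 10/78 = 0.1282.

0.1282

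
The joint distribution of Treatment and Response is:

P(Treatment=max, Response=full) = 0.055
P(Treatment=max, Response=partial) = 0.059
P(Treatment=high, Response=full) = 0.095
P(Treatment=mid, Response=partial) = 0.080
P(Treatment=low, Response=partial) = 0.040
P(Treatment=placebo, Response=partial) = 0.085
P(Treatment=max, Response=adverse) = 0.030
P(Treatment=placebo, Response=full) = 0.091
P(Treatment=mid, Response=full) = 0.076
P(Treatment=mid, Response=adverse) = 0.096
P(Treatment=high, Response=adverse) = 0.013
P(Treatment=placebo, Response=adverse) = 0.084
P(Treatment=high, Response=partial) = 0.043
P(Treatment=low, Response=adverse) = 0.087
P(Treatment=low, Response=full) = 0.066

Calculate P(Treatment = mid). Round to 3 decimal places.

P(Treatment=mid) = 0.080 + 0.076 + 0.096 = 0.252.

0.252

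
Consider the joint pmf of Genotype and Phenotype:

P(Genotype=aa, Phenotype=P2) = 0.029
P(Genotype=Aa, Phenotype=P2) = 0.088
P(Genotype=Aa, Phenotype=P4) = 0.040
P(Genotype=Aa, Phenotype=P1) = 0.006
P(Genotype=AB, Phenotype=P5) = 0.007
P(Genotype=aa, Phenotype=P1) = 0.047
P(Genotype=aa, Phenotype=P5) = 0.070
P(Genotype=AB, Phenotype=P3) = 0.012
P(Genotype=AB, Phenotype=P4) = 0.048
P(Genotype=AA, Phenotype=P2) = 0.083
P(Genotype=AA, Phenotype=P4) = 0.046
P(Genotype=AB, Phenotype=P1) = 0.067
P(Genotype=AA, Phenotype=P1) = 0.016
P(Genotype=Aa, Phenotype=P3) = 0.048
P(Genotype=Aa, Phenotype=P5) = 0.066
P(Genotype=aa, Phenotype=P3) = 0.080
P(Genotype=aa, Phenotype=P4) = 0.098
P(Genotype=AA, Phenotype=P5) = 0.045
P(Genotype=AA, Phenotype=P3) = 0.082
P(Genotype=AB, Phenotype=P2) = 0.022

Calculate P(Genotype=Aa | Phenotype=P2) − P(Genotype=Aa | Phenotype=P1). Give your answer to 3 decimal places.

P(Phenotype=P2) = 0.083 + 0.088 + 0.029 + 0.022 = 0.222; P(Genotype=Aa | Phenotype=P2) = 0.088/0.222 = 0.3964.
P(Phenotype=P1) = 0.016 + 0.006 + 0.047 + 0.067 = 0.136; P(Genotype=Aa | Phenotype=P1) = 0.006/0.136 = 0.0441.
Difference = 0.352.

0.352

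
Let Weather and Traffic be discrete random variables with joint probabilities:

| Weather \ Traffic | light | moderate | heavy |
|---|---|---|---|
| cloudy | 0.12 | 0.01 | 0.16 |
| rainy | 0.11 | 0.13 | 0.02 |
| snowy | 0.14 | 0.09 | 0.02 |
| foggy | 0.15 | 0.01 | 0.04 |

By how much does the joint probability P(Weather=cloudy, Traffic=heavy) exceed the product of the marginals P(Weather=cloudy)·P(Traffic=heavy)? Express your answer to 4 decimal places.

0.0904

P(Weather=cloudy) = 0.12 + 0.01 + 0.16 = 0.29.
P(Traffic=heavy) = 0.16 + 0.02 + 0.02 + 0.04 = 0.24.
P(Weather=cloudy, Traffic=heavy) − P(Weather=cloudy)P(Traffic=heavy) = 0.16 − 0.29×0.24 = 0.0904.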